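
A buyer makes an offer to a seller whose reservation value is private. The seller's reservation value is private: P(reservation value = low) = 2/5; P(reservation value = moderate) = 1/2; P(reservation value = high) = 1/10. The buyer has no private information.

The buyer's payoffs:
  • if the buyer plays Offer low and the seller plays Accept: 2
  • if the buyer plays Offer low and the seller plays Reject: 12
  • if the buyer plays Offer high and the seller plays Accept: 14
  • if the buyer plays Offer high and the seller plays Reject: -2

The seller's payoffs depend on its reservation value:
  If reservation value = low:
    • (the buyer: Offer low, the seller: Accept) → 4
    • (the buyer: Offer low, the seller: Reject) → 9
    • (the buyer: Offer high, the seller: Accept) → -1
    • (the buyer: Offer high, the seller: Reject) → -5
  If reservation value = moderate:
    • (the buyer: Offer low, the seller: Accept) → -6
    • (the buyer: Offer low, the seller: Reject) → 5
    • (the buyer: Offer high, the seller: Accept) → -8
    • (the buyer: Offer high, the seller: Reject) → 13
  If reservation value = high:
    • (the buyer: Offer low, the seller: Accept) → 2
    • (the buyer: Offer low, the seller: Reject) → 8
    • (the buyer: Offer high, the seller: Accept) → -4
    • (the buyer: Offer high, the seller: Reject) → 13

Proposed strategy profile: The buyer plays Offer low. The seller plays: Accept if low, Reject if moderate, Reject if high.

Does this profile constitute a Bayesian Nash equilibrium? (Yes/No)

A profile is a BNE iff every type of every player is best-responding given beliefs about the other side.
The buyer plays Offer low: E[Offer low] = 2/5·(2) + 1/2·(12) + 1/10·(12) = 8; E[Offer high] = 22/5. Best-responding. ✓
The seller (reservation value low), facing Offer low: Accept gives 4, Reject gives 9. Proposed Accept is not best — profitable deviation exists. ✗
The seller (reservation value moderate), facing Offer low: Accept gives -6, Reject gives 5. Proposed Reject is best. ✓
The seller (reservation value high), facing Offer low: Accept gives 2, Reject gives 8. Proposed Reject is best. ✓

No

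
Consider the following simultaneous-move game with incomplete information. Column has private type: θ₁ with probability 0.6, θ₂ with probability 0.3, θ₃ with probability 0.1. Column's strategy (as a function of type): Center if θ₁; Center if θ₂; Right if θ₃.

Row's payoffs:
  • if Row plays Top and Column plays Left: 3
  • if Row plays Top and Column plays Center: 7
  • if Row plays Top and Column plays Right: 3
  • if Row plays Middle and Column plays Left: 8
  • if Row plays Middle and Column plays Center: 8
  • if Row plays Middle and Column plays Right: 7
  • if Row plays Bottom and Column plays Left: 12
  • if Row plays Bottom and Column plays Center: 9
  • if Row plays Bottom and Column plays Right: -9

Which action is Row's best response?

Compute Row's expected payoff for each action, taking the expectation over Column's type.
E[Top] = 0.6·(7) + 0.3·(7) + 0.1·(3) = 6.6
E[Middle] = 0.6·(8) + 0.3·(8) + 0.1·(7) = 7.9
E[Bottom] = 0.6·(9) + 0.3·(9) + 0.1·(-9) = 7.2
Best response: Middle (7.9 is the largest).

Middle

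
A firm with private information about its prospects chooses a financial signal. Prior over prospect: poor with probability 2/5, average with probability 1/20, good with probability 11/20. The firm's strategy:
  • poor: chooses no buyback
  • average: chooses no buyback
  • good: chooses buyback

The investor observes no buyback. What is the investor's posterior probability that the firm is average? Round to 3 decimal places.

0.111

Apply Bayes' rule using the sender's strategy as the likelihood.
P(no buyback) = (2/5)·1 + (1/20)·1 + (11/20)·0 = 9/20
P(average | no buyback) = ((1/20)·1) / (9/20) = (1/20) / (9/20) = 1/9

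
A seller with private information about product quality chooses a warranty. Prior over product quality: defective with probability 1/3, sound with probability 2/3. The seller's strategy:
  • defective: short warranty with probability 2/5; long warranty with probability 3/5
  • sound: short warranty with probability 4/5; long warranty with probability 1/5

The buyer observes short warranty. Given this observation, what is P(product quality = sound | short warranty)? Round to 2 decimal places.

P(short warranty) = (1/3)·(2/5) + (2/3)·(4/5) = 2/3
P(sound | short warranty) = ((2/3)·(4/5)) / (2/3) = (8/15) / (2/3) = 4/5

0.80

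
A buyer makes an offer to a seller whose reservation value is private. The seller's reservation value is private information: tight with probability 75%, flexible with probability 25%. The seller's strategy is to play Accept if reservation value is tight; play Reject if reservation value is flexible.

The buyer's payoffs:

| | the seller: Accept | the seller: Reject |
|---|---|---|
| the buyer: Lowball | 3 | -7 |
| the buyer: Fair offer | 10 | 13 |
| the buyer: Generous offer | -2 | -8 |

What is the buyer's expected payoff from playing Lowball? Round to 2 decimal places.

0.50

Take the expectation over the seller's reservation value, weighting each type's action by its prior probability.
E[Lowball] = 0.75·3 + 0.25·(-7) = 2.25 + (-1.75) = 0.5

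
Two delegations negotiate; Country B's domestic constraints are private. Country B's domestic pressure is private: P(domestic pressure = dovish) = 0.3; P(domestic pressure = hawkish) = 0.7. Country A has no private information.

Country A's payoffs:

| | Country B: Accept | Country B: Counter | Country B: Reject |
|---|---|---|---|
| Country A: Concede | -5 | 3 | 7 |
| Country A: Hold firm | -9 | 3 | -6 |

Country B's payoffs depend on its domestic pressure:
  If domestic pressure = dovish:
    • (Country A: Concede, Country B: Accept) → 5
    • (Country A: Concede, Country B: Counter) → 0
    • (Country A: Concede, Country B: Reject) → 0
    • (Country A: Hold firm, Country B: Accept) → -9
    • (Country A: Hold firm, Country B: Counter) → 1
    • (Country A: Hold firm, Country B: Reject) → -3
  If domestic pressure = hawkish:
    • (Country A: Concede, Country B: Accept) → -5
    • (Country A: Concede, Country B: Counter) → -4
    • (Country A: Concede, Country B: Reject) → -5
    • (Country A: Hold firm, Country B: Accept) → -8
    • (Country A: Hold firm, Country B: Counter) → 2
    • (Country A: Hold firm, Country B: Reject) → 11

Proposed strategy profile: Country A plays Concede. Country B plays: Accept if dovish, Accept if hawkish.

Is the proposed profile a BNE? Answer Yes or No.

No

Country A plays Concede: E[Concede] = 0.3·(-5) + 0.7·(-5) = -5; E[Hold firm] = -9. Best-responding. ✓
Country B (domestic pressure dovish), facing Concede: Accept gives 5, Counter gives 0, Reject gives 0. Proposed Accept is best. ✓
Country B (domestic pressure hawkish), facing Concede: Accept gives -5, Counter gives -4, Reject gives -5. Proposed Accept is not best — profitable deviation exists. ✗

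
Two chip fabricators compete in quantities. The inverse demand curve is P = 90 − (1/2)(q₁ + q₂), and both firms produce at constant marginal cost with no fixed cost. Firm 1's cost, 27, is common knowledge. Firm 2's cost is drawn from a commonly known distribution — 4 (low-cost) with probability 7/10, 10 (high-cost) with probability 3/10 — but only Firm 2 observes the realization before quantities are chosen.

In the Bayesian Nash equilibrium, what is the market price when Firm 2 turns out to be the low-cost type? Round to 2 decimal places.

40.03

Firm 2 with cost c maximizes (90 − (1/2)(q₁+q₂) − c)·q₂, giving q₂(c) = (90 − c − (1/2)q₁).
E[c₂] = 7/10·4 + 3/10·10 = 5.8
Firm 1's FOC against E[q₂] yields q₁ = (90 − 2·27 + E[c₂])/(3/2) = (90 − 54 + 5.8)/(3/2) = 27.8667.
q₂(low-cost) = 72.0667, so P = 90 − (1/2)·(27.8667 + 72.0667) = 40.0333.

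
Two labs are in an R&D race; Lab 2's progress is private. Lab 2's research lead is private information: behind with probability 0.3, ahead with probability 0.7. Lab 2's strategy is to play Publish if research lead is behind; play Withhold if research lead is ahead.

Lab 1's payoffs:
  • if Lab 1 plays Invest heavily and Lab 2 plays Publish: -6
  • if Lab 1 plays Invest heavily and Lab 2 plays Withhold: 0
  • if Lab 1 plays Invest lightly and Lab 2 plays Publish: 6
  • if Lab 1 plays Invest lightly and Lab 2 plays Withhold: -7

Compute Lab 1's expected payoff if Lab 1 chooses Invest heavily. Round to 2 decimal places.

-1.80

E[Invest heavily] = 0.3·(-6) + 0.7·0 = (-1.8) + 0 = -1.8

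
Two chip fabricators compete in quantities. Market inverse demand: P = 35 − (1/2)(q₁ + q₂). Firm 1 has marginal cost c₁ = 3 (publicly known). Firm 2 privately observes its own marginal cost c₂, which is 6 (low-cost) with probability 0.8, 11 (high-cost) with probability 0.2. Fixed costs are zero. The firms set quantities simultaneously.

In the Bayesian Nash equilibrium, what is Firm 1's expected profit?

Type-c best response for Firm 2: q₂(c) = (35 − c) − q₁/2.
Firm 1 maximizes expected profit; its first-order condition is 35 − q₁ − (1/2)E[q₂] − 3 = 0.
Substituting E[q₂] and solving: E[c₂] = 7, so q₁ = (35 − 2·3 + 7)/(3/2) = 24.
E[P] = 35 − (1/2)·(q₁ + E[q₂]) = 15; Firm 1's expected profit = (E[P] − 3)·q₁ = (15 − 3)·24 = 288.

288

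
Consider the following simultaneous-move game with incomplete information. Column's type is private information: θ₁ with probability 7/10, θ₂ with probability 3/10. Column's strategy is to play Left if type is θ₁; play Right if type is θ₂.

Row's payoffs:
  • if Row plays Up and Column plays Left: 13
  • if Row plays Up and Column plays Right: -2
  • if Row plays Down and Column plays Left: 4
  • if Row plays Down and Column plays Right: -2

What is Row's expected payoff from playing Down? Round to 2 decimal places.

2.20

Take the expectation over Column's type, weighting each type's action by its prior probability.
E[Down] = 7/10·4 + 3/10·(-2) = 14/5 + (-3/5) = 11/5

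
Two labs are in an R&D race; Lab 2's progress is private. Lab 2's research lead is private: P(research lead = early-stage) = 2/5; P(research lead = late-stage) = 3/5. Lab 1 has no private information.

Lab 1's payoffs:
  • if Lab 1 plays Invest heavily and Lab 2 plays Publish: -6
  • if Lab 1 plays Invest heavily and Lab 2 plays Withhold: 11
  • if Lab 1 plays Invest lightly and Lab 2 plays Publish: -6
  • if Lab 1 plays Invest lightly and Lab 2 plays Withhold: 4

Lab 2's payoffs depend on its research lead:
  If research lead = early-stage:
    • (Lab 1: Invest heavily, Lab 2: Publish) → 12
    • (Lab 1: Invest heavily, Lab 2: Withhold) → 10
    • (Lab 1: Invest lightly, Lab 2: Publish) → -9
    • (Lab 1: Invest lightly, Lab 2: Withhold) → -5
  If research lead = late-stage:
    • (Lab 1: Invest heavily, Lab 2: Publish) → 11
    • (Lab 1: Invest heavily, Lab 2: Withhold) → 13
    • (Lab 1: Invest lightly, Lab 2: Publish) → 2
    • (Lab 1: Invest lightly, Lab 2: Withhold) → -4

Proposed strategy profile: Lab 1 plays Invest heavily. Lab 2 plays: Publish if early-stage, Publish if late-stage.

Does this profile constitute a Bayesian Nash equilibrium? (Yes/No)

Lab 1 plays Invest heavily: E[Invest heavily] = 2/5·(-6) + 3/5·(-6) = -6; E[Invest lightly] = -6. Best-responding. ✓
Lab 2 (research lead early-stage), facing Invest heavily: Publish gives 12, Withhold gives 10. Proposed Publish is best. ✓
Lab 2 (research lead late-stage), facing Invest heavily: Publish gives 11, Withhold gives 13. Proposed Publish is not best — profitable deviation exists. ✗

No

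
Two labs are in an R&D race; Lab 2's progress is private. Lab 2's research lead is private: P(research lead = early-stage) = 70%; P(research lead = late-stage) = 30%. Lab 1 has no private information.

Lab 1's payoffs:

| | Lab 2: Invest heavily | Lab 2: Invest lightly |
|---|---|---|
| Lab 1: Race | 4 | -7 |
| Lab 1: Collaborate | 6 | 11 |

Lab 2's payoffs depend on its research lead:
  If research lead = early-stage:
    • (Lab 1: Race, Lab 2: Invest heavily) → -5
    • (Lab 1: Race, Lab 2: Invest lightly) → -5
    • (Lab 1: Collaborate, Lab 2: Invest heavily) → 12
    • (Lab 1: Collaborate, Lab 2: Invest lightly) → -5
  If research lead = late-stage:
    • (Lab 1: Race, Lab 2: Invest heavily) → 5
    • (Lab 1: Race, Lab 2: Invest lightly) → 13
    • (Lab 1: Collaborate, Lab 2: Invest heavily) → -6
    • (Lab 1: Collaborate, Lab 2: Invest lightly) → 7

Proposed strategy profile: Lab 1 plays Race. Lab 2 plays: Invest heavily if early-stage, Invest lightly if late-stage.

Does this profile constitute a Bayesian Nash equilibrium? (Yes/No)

No

Lab 1 plays Race: E[Race] = 0.7·(4) + 0.3·(-7) = 0.7; E[Collaborate] = 7.5. Not best-responding. ✗
Lab 2 (research lead early-stage), facing Race: Invest heavily gives -5, Invest lightly gives -5. Proposed Invest heavily is best. ✓
Lab 2 (research lead late-stage), facing Race: Invest heavily gives 5, Invest lightly gives 13. Proposed Invest lightly is best. ✓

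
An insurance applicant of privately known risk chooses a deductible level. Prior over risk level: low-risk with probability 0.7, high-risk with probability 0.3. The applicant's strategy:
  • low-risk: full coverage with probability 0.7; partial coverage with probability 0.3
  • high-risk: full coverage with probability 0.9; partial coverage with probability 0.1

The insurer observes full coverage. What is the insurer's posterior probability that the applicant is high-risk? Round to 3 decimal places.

0.355

P(full coverage) = 0.7·0.7 + 0.3·0.9 = 0.76
P(high-risk | full coverage) = (0.3·0.9) / 0.76 = 0.27 / 0.76 = 0.355263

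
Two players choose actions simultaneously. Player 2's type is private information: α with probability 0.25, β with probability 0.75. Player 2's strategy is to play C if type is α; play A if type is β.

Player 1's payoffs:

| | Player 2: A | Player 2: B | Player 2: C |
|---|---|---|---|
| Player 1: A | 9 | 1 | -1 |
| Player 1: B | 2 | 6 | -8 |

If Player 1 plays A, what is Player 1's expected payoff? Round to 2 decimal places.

6.50

E[A] = 0.25·(-1) + 0.75·9 = (-0.25) + 6.75 = 6.5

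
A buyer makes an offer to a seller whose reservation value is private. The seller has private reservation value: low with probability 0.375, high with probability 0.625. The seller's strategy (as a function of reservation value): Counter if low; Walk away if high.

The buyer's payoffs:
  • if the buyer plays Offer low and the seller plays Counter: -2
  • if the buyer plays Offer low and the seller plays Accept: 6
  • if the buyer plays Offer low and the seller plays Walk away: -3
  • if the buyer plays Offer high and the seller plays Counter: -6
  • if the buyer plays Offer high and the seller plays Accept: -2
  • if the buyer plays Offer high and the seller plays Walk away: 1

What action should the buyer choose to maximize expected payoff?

Compute the buyer's expected payoff for each action, taking the expectation over the seller's type.
E[Offer low] = 0.375·(-2) + 0.625·(-3) = -2.625
E[Offer high] = 0.375·(-6) + 0.625·(1) = -1.625
Best response: Offer high (-1.625 is the largest).

Offer high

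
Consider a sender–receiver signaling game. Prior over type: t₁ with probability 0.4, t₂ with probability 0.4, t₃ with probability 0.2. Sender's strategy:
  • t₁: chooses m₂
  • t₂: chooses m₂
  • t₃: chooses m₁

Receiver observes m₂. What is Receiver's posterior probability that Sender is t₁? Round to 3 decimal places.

0.500

P(m₂) = 0.4·1 + 0.4·1 + 0.2·0 = 0.8
P(t₁ | m₂) = (0.4·1) / 0.8 = 0.4 / 0.8 = 0.5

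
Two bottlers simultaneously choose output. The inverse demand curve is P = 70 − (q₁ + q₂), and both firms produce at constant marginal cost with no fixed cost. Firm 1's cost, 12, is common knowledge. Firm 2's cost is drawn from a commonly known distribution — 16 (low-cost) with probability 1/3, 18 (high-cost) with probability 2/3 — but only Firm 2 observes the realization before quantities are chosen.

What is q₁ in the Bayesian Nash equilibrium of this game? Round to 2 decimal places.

Firm 2 with cost c maximizes (70 − (q₁+q₂) − c)·q₂, giving q₂(c) = (70 − c − q₁)/2.
E[c₂] = 1/3·16 + 2/3·18 = 17.3333
Firm 1's FOC against E[q₂] yields q₁ = (70 − 2·12 + E[c₂])/3 = (70 − 24 + 17.3333)/3 = 21.1111.

21.11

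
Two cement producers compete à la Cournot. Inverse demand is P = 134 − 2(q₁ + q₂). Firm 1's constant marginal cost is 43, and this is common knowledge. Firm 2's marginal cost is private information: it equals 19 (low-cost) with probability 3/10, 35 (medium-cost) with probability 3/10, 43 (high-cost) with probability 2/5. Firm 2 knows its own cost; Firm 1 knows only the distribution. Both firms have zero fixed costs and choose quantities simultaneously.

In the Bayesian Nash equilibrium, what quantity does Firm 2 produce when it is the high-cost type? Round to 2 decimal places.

15.97

Type-c best response for Firm 2: q₂(c) = (134 − c)/4 − q₁/2.
Firm 1 maximizes expected profit; its first-order condition is 134 − 4q₁ − 2E[q₂] − 43 = 0.
Substituting E[q₂] and solving: E[c₂] = 33.4, so q₁ = (134 − 2·43 + 33.4)/6 = 13.5667.
q₂(high-cost) = (134 − 43 − 2·13.5667)/4 = 15.9667.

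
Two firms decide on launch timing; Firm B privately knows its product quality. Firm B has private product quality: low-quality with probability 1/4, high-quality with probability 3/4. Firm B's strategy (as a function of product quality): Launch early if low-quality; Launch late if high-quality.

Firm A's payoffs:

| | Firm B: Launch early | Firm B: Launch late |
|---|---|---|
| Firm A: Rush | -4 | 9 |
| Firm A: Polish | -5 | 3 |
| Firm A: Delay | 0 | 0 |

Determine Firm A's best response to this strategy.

Rush

Compute Firm A's expected payoff for each action, taking the expectation over Firm B's type.
E[Rush] = 1/4·(-4) + 3/4·(9) = 23/4
E[Polish] = 1/4·(-5) + 3/4·(3) = 1
E[Delay] = 1/4·(0) + 3/4·(0) = 0
Best response: Rush (23/4 is the largest).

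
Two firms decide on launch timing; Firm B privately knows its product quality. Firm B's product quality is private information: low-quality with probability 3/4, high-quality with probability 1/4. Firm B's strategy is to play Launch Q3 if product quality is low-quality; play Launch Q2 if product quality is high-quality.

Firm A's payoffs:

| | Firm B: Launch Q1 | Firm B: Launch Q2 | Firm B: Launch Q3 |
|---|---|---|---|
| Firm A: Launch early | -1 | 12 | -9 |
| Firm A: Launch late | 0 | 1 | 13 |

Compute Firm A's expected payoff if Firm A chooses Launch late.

E[Launch late] = 3/4·13 + 1/4·1 = 39/4 + 1/4 = 10

10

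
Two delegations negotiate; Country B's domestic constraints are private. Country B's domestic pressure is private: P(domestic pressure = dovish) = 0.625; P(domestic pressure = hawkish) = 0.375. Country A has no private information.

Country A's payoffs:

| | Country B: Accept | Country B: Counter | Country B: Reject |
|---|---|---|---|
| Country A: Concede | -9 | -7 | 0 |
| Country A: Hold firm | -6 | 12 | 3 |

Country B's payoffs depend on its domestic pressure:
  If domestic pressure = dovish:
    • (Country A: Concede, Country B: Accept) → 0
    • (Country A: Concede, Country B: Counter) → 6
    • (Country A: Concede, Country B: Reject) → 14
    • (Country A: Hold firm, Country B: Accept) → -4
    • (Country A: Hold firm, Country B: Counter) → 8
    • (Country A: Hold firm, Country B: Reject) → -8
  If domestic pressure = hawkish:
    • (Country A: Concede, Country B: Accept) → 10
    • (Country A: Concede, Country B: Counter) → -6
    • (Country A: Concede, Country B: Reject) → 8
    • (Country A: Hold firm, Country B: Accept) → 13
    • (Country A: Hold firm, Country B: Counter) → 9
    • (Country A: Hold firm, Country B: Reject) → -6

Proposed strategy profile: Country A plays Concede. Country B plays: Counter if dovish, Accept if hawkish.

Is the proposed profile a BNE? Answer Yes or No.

A profile is a BNE iff every type of every player is best-responding given beliefs about the other side.
Country A plays Concede: E[Concede] = 0.625·(-7) + 0.375·(-9) = -7.75; E[Hold firm] = 5.25. Not best-responding. ✗
Country B (domestic pressure dovish), facing Concede: Accept gives 0, Counter gives 6, Reject gives 14. Proposed Counter is not best — profitable deviation exists. ✗
Country B (domestic pressure hawkish), facing Concede: Accept gives 10, Counter gives -6, Reject gives 8. Proposed Accept is best. ✓

No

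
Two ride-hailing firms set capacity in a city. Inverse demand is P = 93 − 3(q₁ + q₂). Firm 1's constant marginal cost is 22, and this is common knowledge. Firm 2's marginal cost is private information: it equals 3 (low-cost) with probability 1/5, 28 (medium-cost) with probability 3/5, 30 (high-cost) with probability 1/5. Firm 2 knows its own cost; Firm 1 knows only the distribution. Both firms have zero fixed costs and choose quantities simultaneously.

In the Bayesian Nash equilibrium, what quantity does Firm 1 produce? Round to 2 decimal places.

Firm 2 with cost c maximizes (93 − 3(q₁+q₂) − c)·q₂, giving q₂(c) = (93 − c − 3q₁)/6.
E[c₂] = 1/5·3 + 3/5·28 + 1/5·30 = 23.4
Firm 1's FOC against E[q₂] yields q₁ = (93 − 2·22 + E[c₂])/9 = (93 − 44 + 23.4)/9 = 8.04444.

8.04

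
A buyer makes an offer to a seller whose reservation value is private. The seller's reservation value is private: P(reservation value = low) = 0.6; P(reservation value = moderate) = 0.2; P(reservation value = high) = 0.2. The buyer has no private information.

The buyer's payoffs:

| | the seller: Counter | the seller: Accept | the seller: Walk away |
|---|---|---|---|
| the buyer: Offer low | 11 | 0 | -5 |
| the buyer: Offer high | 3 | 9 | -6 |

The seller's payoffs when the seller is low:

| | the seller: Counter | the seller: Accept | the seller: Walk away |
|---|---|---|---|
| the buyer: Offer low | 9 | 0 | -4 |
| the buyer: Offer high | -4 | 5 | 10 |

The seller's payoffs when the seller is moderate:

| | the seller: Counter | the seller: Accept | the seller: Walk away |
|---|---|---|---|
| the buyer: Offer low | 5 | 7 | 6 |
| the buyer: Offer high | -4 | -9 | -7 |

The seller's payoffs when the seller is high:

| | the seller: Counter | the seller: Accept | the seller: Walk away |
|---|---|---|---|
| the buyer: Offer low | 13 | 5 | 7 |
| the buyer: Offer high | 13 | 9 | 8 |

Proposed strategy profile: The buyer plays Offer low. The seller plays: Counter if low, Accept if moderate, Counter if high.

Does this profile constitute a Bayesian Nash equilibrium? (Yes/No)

Yes

The buyer plays Offer low: E[Offer low] = 0.6·(11) + 0.2·(0) + 0.2·(11) = 8.8; E[Offer high] = 4.2. Best-responding. ✓
The seller (reservation value low), facing Offer low: Counter gives 9, Accept gives 0, Walk away gives -4. Proposed Counter is best. ✓
The seller (reservation value moderate), facing Offer low: Counter gives 5, Accept gives 7, Walk away gives 6. Proposed Accept is best. ✓
The seller (reservation value high), facing Offer low: Counter gives 13, Accept gives 5, Walk away gives 7. Proposed Counter is best. ✓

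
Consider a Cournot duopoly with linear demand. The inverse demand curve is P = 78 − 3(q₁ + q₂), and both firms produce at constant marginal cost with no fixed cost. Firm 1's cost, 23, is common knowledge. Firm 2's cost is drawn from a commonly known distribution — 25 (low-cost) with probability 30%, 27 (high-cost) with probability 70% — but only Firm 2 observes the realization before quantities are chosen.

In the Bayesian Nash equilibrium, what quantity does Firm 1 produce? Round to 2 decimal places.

Type-c best response for Firm 2: q₂(c) = (78 − c)/6 − q₁/2.
Firm 1 maximizes expected profit; its first-order condition is 78 − 6q₁ − 3E[q₂] − 23 = 0.
Substituting E[q₂] and solving: E[c₂] = 26.4, so q₁ = (78 − 2·23 + 26.4)/9 = 6.48889.

6.49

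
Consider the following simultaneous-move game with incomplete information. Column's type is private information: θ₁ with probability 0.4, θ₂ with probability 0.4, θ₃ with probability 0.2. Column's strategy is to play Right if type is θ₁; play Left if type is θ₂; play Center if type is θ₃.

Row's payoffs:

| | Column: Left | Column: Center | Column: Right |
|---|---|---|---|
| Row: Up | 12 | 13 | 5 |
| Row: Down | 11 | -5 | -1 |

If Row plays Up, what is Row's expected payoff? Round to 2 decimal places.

9.40

E[Up] = 0.4·5 + 0.4·12 + 0.2·13 = 2 + 4.8 + 2.6 = 9.4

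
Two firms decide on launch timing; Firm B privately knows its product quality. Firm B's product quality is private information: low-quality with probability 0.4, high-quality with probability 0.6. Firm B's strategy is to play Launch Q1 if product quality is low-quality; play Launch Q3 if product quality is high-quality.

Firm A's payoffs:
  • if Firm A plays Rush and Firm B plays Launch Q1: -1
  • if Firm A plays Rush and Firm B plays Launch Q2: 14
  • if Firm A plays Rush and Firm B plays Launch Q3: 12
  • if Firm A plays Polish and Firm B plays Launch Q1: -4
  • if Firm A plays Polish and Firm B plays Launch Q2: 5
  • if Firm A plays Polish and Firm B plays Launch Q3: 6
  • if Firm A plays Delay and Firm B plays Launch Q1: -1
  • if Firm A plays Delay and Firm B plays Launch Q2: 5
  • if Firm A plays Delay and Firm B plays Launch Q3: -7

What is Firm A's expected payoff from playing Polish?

2

E[Polish] = 0.4·(-4) + 0.6·6 = (-1.6) + 3.6 = 2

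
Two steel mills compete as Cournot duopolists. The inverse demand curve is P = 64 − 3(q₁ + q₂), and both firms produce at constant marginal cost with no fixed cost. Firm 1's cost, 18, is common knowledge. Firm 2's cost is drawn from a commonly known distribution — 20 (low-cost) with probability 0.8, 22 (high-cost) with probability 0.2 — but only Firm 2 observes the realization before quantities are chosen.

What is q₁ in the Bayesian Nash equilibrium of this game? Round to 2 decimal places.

5.38

Firm 2 with cost c maximizes (64 − 3(q₁+q₂) − c)·q₂, giving q₂(c) = (64 − c − 3q₁)/6.
E[c₂] = 0.8·20 + 0.2·22 = 20.4
Firm 1's FOC against E[q₂] yields q₁ = (64 − 2·18 + E[c₂])/9 = (64 − 36 + 20.4)/9 = 5.37778.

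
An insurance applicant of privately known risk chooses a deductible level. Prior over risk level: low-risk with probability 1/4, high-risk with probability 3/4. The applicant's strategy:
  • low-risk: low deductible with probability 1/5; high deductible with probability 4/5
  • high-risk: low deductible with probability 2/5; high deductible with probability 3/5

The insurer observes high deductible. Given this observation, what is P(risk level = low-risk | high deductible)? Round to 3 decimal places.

0.308

P(high deductible) = (1/4)·(4/5) + (3/4)·(3/5) = 13/20
P(low-risk | high deductible) = ((1/4)·(4/5)) / (13/20) = (1/5) / (13/20) = 4/13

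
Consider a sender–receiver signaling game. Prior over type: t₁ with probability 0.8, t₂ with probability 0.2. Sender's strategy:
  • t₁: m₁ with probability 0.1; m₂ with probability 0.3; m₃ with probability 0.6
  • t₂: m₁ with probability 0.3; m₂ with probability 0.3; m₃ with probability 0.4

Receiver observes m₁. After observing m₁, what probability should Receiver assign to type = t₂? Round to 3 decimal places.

Apply Bayes' rule using the sender's strategy as the likelihood.
P(m₁) = 0.8·0.1 + 0.2·0.3 = 0.14
P(t₂ | m₁) = (0.2·0.3) / 0.14 = 0.06 / 0.14 = 0.428571

0.429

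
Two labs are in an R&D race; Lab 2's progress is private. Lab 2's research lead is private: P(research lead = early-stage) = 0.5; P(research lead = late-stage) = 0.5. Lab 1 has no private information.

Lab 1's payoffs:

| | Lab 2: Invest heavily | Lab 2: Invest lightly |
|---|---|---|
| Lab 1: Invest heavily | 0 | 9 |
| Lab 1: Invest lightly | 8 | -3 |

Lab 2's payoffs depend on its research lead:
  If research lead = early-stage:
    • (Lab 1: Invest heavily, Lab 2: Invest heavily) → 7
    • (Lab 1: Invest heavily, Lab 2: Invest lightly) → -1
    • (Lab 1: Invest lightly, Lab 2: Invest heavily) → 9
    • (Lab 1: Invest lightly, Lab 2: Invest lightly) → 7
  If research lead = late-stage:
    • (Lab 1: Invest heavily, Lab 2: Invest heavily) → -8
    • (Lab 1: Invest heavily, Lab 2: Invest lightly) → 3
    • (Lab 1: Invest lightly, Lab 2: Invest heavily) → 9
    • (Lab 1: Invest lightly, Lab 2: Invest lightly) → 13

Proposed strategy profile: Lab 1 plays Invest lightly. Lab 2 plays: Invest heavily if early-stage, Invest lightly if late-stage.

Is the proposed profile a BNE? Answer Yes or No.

No

Lab 1 plays Invest lightly: E[Invest lightly] = 0.5·(8) + 0.5·(-3) = 2.5; E[Invest heavily] = 4.5. Not best-responding. ✗
Lab 2 (research lead early-stage), facing Invest lightly: Invest heavily gives 9, Invest lightly gives 7. Proposed Invest heavily is best. ✓
Lab 2 (research lead late-stage), facing Invest lightly: Invest heavily gives 9, Invest lightly gives 13. Proposed Invest lightly is best. ✓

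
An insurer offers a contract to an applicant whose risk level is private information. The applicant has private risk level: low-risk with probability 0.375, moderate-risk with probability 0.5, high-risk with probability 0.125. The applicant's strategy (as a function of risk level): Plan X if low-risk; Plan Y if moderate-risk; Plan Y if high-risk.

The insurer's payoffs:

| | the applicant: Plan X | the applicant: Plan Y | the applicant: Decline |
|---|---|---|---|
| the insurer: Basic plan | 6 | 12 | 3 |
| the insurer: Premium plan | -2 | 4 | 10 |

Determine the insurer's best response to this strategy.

Compute the insurer's expected payoff for each action, taking the expectation over the applicant's type.
E[Basic plan] = 0.375·(6) + 0.5·(12) + 0.125·(12) = 9.75
E[Premium plan] = 0.375·(-2) + 0.5·(4) + 0.125·(4) = 1.75
Best response: Basic plan (9.75 is the largest).

Basic plan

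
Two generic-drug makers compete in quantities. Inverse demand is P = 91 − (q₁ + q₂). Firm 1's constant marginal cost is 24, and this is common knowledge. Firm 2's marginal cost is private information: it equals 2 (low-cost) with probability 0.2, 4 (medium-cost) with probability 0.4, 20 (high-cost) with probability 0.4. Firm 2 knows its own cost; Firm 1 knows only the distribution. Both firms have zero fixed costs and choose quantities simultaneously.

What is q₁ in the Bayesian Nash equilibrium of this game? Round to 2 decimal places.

17.67

Each type of Firm 2 best-responds to q₁; Firm 1 best-responds to the expected q₂ over Firm 2's types.
Firm 2 with cost c maximizes (91 − (q₁+q₂) − c)·q₂, giving q₂(c) = (91 − c − q₁)/2.
E[c₂] = 0.2·2 + 0.4·4 + 0.4·20 = 10
Firm 1's FOC against E[q₂] yields q₁ = (91 − 2·24 + E[c₂])/3 = (91 − 48 + 10)/3 = 17.6667.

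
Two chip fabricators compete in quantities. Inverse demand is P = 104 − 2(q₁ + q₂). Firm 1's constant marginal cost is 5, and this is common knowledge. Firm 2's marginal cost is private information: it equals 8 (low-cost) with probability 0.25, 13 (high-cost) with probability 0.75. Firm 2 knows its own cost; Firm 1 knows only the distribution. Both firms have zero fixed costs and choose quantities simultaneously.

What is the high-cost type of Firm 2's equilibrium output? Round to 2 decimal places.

13.94

Type-c best response for Firm 2: q₂(c) = (104 − c)/4 − q₁/2.
Firm 1 maximizes expected profit; its first-order condition is 104 − 4q₁ − 2E[q₂] − 5 = 0.
Substituting E[q₂] and solving: E[c₂] = 11.75, so q₁ = (104 − 2·5 + 11.75)/6 = 17.625.
q₂(high-cost) = (104 − 13 − 2·17.625)/4 = 13.9375.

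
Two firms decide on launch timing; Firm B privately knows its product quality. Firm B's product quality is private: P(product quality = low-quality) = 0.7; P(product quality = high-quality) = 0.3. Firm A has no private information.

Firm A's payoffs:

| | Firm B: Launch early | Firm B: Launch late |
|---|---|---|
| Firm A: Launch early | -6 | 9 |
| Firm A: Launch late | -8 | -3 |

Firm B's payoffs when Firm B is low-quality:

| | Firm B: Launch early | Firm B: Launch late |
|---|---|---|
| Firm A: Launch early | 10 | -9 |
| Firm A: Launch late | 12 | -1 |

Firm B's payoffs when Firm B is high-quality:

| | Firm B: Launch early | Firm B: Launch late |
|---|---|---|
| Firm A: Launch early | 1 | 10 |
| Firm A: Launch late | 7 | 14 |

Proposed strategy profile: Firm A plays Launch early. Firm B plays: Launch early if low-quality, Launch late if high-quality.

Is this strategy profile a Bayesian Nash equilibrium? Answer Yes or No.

Yes

Firm A plays Launch early: E[Launch early] = 0.7·(-6) + 0.3·(9) = -1.5; E[Launch late] = -6.5. Best-responding. ✓
Firm B (product quality low-quality), facing Launch early: Launch early gives 10, Launch late gives -9. Proposed Launch early is best. ✓
Firm B (product quality high-quality), facing Launch early: Launch early gives 1, Launch late gives 10. Proposed Launch late is best. ✓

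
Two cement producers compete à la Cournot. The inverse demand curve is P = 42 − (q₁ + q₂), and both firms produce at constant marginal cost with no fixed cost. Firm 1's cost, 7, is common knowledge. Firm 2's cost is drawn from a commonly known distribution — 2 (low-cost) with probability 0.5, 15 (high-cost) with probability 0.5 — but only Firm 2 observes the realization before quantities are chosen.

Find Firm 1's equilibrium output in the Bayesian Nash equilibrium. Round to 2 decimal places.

Firm 2 with cost c maximizes (42 − (q₁+q₂) − c)·q₂, giving q₂(c) = (42 − c − q₁)/2.
E[c₂] = 0.5·2 + 0.5·15 = 8.5
Firm 1's FOC against E[q₂] yields q₁ = (42 − 2·7 + E[c₂])/3 = (42 − 14 + 8.5)/3 = 12.1667.

12.17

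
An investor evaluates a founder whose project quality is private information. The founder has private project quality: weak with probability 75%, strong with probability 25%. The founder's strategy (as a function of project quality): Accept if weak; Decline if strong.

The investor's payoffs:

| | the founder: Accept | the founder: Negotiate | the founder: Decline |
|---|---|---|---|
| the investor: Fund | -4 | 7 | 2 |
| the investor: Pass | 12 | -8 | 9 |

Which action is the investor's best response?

Pass

E[Fund] = 0.75·(-4) + 0.25·(2) = -2.5
E[Pass] = 0.75·(12) + 0.25·(9) = 11.25
Best response: Pass (11.25 is the largest).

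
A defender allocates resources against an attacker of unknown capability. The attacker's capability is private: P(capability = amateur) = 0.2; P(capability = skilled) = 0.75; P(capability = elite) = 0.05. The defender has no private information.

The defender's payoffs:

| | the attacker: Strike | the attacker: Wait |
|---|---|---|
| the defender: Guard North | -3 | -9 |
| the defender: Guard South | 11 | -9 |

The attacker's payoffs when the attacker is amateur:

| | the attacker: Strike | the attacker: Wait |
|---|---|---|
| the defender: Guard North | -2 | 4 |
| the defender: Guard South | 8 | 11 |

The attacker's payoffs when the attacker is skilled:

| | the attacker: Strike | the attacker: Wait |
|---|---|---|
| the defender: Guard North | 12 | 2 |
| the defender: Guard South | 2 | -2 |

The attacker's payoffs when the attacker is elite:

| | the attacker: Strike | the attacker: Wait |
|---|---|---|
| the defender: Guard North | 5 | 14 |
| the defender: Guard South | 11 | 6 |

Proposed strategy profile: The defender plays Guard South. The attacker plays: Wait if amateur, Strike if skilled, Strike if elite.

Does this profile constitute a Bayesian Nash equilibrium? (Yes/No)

Yes

A profile is a BNE iff every type of every player is best-responding given beliefs about the other side.
The defender plays Guard South: E[Guard South] = 0.2·(-9) + 0.75·(11) + 0.05·(11) = 7; E[Guard North] = -4.2. Best-responding. ✓
The attacker (capability amateur), facing Guard South: Strike gives 8, Wait gives 11. Proposed Wait is best. ✓
The attacker (capability skilled), facing Guard South: Strike gives 2, Wait gives -2. Proposed Strike is best. ✓
The attacker (capability elite), facing Guard South: Strike gives 11, Wait gives 6. Proposed Strike is best. ✓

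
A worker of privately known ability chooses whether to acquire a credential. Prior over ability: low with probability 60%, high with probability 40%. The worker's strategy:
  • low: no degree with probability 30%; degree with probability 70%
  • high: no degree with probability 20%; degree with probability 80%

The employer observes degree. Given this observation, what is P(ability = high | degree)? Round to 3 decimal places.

Apply Bayes' rule using the sender's strategy as the likelihood.
P(degree) = 0.6·0.7 + 0.4·0.8 = 0.74
P(high | degree) = (0.4·0.8) / 0.74 = 0.32 / 0.74 = 0.432432

0.432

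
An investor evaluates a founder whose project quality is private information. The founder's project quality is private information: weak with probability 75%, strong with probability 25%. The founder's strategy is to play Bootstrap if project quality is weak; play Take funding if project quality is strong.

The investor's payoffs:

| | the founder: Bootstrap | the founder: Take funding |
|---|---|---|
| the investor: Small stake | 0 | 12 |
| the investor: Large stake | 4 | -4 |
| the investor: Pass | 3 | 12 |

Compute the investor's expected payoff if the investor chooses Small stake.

E[Small stake] = 0.75·0 + 0.25·12 = 0 + 3 = 3

3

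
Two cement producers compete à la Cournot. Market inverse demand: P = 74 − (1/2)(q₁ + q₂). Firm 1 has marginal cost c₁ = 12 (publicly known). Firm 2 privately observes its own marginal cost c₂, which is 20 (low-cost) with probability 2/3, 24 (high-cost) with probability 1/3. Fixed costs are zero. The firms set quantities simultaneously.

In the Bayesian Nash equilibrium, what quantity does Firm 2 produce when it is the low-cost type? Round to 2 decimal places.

30.22

Each type of Firm 2 best-responds to q₁; Firm 1 best-responds to the expected q₂ over Firm 2's types.
Firm 2 with cost c maximizes (74 − (1/2)(q₁+q₂) − c)·q₂, giving q₂(c) = (74 − c − (1/2)q₁).
E[c₂] = 2/3·20 + 1/3·24 = 21.3333
Firm 1's FOC against E[q₂] yields q₁ = (74 − 2·12 + E[c₂])/(3/2) = (74 − 24 + 21.3333)/(3/2) = 47.5556.
q₂(low-cost) = (74 − 20 − (1/2)·47.5556) = 30.2222.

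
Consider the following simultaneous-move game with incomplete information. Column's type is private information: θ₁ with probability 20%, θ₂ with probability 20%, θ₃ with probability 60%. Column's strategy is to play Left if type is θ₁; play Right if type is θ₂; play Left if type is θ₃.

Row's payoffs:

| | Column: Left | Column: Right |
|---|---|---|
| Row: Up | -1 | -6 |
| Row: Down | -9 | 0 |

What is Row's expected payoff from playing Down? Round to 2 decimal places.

-7.20

E[Down] = 0.2·(-9) + 0.2·0 + 0.6·(-9) = (-1.8) + 0 + (-5.4) = -7.2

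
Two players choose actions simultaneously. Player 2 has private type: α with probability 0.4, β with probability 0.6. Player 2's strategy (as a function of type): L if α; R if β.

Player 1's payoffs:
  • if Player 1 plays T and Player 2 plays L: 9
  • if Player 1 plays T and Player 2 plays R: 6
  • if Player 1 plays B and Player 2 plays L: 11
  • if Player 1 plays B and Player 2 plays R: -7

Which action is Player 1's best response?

Compute Player 1's expected payoff for each action, taking the expectation over Player 2's type.
E[T] = 0.4·(9) + 0.6·(6) = 7.2
E[B] = 0.4·(11) + 0.6·(-7) = 0.2
Best response: T (7.2 is the largest).

T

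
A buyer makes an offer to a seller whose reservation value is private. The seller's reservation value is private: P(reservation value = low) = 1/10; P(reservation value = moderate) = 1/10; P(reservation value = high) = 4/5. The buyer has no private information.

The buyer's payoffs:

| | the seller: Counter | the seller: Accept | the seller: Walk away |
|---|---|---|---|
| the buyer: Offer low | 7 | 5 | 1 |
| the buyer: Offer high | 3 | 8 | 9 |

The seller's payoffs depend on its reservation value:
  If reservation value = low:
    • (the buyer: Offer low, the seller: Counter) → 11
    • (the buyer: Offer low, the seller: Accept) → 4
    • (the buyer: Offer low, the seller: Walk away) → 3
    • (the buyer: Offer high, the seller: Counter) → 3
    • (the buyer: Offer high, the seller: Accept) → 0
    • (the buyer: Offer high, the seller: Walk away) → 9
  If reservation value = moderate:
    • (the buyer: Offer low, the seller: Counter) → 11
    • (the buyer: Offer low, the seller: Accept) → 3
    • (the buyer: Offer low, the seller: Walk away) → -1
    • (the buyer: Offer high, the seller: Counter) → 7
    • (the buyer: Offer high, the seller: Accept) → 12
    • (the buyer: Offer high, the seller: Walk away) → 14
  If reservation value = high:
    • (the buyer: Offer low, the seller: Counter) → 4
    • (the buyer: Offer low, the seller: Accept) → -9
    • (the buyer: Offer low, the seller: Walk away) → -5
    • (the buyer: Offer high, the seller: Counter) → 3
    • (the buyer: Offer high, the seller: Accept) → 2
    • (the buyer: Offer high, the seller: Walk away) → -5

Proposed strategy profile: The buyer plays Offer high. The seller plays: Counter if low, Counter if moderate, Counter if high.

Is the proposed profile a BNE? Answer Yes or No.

No

A profile is a BNE iff every type of every player is best-responding given beliefs about the other side.
The buyer plays Offer high: E[Offer high] = 1/10·(3) + 1/10·(3) + 4/5·(3) = 3; E[Offer low] = 7. Not best-responding. ✗
The seller (reservation value low), facing Offer high: Counter gives 3, Accept gives 0, Walk away gives 9. Proposed Counter is not best — profitable deviation exists. ✗
The seller (reservation value moderate), facing Offer high: Counter gives 7, Accept gives 12, Walk away gives 14. Proposed Counter is not best — profitable deviation exists. ✗
The seller (reservation value high), facing Offer high: Counter gives 3, Accept gives 2, Walk away gives -5. Proposed Counter is best. ✓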